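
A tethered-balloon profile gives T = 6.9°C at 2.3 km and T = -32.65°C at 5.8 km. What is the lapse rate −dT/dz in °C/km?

Γ = −ΔT/Δz = (6.9 − (-32.65)) / (5800 − 2300) m
  = 39.55°C / 3.5 km = 11.3°C/km

11.3°C/km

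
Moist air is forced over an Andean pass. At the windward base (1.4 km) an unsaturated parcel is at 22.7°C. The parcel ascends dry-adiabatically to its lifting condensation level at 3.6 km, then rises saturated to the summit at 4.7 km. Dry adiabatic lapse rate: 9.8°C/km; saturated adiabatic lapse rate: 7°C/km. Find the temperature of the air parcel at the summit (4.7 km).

1400 → 3600 m (dry, 9.8°C/km): ΔT = -9.8 × 2.2 = -21.56°C → T = 1.14°C
3600 → 4700 m (saturated, 7°C/km): ΔT = -7 × 1.1 = -7.7°C → T = -6.56°C

-6.56°C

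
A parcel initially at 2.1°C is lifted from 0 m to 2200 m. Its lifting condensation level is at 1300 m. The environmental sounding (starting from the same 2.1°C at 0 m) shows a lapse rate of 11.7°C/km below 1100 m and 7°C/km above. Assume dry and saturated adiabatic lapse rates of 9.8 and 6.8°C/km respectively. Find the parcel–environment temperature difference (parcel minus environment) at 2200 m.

+1.71°C (parcel warmer than environment)

Parcel:
  From 0 m to 1300 m (dry): cools by 9.8 × 1.3 = 12.74°C, giving -10.64°C.
  From 1300 m to 2200 m (saturated): cools by 6.8 × 0.9 = 6.12°C, giving -16.76°C.
Environment:
  From 0 m to 1100 m (environment, lower layer): cools by 11.7 × 1.1 = 12.87°C, giving -10.77°C.
  From 1100 m to 2200 m (environment, upper layer): cools by 7 × 1.1 = 7.7°C, giving -18.47°C.
T_parcel − T_env = -16.76 − (-18.47) = +1.71°C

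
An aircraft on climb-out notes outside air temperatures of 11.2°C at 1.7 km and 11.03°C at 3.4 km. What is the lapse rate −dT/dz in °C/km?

0.1°C/km

Γ = −ΔT/Δz = (11.2 − 11.03) / (3400 − 1700) m
  = 0.17°C / 1.7 km = 0.1°C/km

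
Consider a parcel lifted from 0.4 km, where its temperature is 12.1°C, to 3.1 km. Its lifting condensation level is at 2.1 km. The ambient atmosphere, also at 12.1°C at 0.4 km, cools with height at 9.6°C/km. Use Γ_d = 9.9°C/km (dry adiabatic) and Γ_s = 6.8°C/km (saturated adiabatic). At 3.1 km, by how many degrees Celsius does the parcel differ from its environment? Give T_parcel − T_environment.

+2.29°C (parcel warmer than environment)

Parcel:
  400–2100 m, dry: Δz = 1.7 km ⇒ ΔT = -16.83°C; T = -4.73°C
  2100–3100 m, saturated: Δz = 1 km ⇒ ΔT = -6.8°C; T = -11.53°C
Environment:
  400–3100 m, environment: Δz = 2.7 km ⇒ ΔT = -25.92°C; T = -13.82°C
T_parcel − T_env = -11.53 − (-13.82) = +2.29°C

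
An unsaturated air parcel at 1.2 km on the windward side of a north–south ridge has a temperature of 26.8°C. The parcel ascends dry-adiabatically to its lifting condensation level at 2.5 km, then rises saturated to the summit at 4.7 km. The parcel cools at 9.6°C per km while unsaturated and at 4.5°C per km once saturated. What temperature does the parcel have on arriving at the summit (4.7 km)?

Dry to 2500 m: -9.6 × 1.3 km = -12.48°C, so T = 14.32°C.
Saturated to 4700 m: -4.5 × 2.2 km = -9.9°C, so T = 4.42°C.

4.42°C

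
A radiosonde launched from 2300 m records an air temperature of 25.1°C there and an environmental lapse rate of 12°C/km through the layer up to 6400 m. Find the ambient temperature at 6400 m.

-24.1°C

From 2300 m to 6400 m (environmental): cools by 12 × 4.1 = 49.2°C, giving -24.1°C.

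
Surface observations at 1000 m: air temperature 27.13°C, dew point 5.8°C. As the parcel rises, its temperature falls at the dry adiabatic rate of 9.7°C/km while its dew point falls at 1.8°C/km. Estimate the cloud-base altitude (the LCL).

T and T_d converge at 9.7 − 1.8 = 7.9°C per km
Height above start = (27.13 − 5.8) / 7.9 = 2.7 km
LCL altitude = 1000 m + 2700 m = 3700 m

3700 m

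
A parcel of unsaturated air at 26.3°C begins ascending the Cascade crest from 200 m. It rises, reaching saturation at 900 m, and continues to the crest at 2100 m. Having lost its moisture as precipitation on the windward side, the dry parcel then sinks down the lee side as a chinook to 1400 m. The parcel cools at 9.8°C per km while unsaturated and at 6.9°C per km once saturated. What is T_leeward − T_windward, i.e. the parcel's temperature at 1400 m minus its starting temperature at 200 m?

-8.28°C

200 → 900 m (dry, 9.8°C/km): ΔT = -9.8 × 0.7 = -6.86°C → T = 19.44°C
900 → 2100 m (saturated, 6.9°C/km): ΔT = -6.9 × 1.2 = -8.28°C → T = 11.16°C
2100 → 1400 m (dry descent, 9.8°C/km): ΔT = +9.8 × 0.7 = +6.86°C → T = 18.02°C
Net change vs windward start: 18.02 − 26.3 = -8.28°C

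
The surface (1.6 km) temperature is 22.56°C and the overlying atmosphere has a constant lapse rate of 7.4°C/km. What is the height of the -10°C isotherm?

6 km

Height above start = (22.56 − (-10)) / 7.4 = 4.4 km
Altitude = 1600 m + 4400 m = 6000 m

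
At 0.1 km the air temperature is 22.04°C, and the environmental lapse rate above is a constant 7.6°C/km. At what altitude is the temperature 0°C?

Height above start = (22.04 − 0) / 7.6 = 2.9 km
Altitude = 100 m + 2900 m = 3000 m

3 km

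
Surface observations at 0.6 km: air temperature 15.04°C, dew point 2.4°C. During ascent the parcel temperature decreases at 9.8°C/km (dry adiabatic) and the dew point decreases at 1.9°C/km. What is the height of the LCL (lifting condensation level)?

T and T_d converge at 9.8 − 1.9 = 7.9°C per km
Height above start = (15.04 − 2.4) / 7.9 = 1.6 km
LCL altitude = 600 m + 1600 m = 2200 m

2.2 km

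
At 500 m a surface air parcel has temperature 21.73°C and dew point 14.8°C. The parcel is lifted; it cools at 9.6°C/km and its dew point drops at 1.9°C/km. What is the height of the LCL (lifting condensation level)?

T and T_d converge at 9.6 − 1.9 = 7.7°C per km
Height above start = (21.73 − 14.8) / 7.7 = 0.9 km
LCL altitude = 500 m + 900 m = 1400 m

1400 m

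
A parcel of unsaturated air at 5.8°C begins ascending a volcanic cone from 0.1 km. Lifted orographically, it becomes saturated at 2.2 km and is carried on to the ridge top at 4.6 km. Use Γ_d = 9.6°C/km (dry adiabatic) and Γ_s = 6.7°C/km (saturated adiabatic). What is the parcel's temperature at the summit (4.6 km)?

100–2200 m, dry: Δz = 2.1 km ⇒ ΔT = -20.16°C; T = -14.36°C
2200–4600 m, saturated: Δz = 2.4 km ⇒ ΔT = -16.08°C; T = -30.44°C

-30.44°C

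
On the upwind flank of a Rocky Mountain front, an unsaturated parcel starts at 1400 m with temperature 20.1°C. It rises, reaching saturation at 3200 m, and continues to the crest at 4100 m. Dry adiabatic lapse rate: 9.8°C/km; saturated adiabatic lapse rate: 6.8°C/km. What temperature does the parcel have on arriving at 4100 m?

-3.66°C

Dry to 3200 m: -9.8 × 1.8 km = -17.64°C, so T = 2.46°C.
Saturated to 4100 m: -6.8 × 0.9 km = -6.12°C, so T = -3.66°C.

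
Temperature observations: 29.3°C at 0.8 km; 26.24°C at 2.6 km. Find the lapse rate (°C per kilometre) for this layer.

Γ = −ΔT/Δz = (29.3 − 26.24) / (2600 − 800) m
  = 3.06°C / 1.8 km = 1.7°C/km

1.7°C/km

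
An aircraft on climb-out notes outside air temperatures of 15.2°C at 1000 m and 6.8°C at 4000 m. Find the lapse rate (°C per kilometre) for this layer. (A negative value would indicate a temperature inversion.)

Γ = −ΔT/Δz = (15.2 − 6.8) / (4000 − 1000) m
  = 8.4°C / 3 km = 2.8°C/km

2.8°C/km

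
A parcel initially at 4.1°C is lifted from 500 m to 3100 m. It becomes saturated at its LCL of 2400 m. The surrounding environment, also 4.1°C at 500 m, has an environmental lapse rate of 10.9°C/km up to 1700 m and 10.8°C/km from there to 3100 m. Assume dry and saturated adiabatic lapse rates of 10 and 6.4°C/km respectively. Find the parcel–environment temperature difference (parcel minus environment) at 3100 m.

Parcel:
  500–2400 m, dry: Δz = 1.9 km ⇒ ΔT = -19°C; T = -14.9°C
  2400–3100 m, saturated: Δz = 0.7 km ⇒ ΔT = -4.48°C; T = -19.38°C
Environment:
  500–1700 m, environment, lower layer: Δz = 1.2 km ⇒ ΔT = -13.08°C; T = -8.98°C
  1700–3100 m, environment, upper layer: Δz = 1.4 km ⇒ ΔT = -15.12°C; T = -24.1°C
T_parcel − T_env = -19.38 − (-24.1) = +4.72°C

+4.72°C (parcel warmer than environment)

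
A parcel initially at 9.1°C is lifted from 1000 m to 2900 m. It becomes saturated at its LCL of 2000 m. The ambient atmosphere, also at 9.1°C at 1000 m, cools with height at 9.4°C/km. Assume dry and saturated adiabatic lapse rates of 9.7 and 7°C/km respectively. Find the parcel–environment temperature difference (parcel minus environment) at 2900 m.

+1.86°C (parcel warmer than environment)

Parcel:
  1000 → 2000 m (dry, 9.7°C/km): ΔT = -9.7 × 1 = -9.7°C → T = -0.6°C
  2000 → 2900 m (saturated, 7°C/km): ΔT = -7 × 0.9 = -6.3°C → T = -6.9°C
Environment:
  1000 → 2900 m (environment, 9.4°C/km): ΔT = -9.4 × 1.9 = -17.86°C → T = -8.76°C
T_parcel − T_env = -6.9 − (-8.76) = +1.86°C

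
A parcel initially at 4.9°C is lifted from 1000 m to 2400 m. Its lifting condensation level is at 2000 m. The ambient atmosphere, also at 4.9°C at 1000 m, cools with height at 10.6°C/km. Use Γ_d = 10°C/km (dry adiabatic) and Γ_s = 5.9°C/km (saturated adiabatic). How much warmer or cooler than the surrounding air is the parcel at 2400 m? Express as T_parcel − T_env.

+2.48°C (parcel warmer than environment)

Parcel:
  From 1000 m to 2000 m (dry): cools by 10 × 1 = 10°C, giving -5.1°C.
  From 2000 m to 2400 m (saturated): cools by 5.9 × 0.4 = 2.36°C, giving -7.46°C.
Environment:
  From 1000 m to 2400 m (environment): cools by 10.6 × 1.4 = 14.84°C, giving -9.94°C.
T_parcel − T_env = -7.46 − (-9.94) = +2.48°C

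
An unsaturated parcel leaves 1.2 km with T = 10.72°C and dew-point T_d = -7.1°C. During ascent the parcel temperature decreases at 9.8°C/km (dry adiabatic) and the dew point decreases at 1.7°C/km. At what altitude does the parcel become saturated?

3.4 km

T and T_d converge at 9.8 − 1.7 = 8.1°C per km
Height above start = (10.72 − (-7.1)) / 8.1 = 2.2 km
LCL altitude = 1200 m + 2200 m = 3400 m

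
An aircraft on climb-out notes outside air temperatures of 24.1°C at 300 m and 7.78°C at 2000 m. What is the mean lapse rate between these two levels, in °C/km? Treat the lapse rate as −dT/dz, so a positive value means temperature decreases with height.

Γ = −ΔT/Δz = (24.1 − 7.78) / (2000 − 300) m
  = 16.32°C / 1.7 km = 9.6°C/km

9.6°C/km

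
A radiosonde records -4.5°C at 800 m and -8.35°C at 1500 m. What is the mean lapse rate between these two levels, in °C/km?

5.5°C/km

Γ = −ΔT/Δz = (-4.5 − (-8.35)) / (1500 − 800) m
  = 3.85°C / 0.7 km = 5.5°C/km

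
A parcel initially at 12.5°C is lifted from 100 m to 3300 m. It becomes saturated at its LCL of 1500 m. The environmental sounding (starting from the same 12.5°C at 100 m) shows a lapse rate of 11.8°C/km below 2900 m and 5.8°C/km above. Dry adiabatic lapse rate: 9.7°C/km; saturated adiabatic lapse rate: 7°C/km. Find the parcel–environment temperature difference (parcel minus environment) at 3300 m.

Parcel:
  100–1500 m, dry: Δz = 1.4 km ⇒ ΔT = -13.58°C; T = -1.08°C
  1500–3300 m, saturated: Δz = 1.8 km ⇒ ΔT = -12.6°C; T = -13.68°C
Environment:
  100–2900 m, environment, lower layer: Δz = 2.8 km ⇒ ΔT = -33.04°C; T = -20.54°C
  2900–3300 m, environment, upper layer: Δz = 0.4 km ⇒ ΔT = -2.32°C; T = -22.86°C
T_parcel − T_env = -13.68 − (-22.86) = +9.18°C

+9.18°C (parcel warmer than environment)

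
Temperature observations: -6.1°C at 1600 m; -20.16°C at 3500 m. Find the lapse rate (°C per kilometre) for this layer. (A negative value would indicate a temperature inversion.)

Γ = −ΔT/Δz = (-6.1 − (-20.16)) / (3500 − 1600) m
  = 14.06°C / 1.9 km = 7.4°C/km

7.4°C/km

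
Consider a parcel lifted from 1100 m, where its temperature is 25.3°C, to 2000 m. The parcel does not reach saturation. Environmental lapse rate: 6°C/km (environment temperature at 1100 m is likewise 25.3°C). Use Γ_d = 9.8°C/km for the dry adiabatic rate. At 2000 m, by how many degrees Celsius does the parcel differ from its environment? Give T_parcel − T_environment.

-3.42°C (parcel cooler than environment)

Parcel:
  Dry to 2000 m: -9.8 × 0.9 km = -8.82°C, so T = 16.48°C.
Environment:
  Environment to 2000 m: -6 × 0.9 km = -5.4°C, so T = 19.9°C.
T_parcel − T_env = 16.48 − 19.9 = -3.42°C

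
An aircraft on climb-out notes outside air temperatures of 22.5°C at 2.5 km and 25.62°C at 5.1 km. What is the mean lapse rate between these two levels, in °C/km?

Γ = −ΔT/Δz = (22.5 − 25.62) / (5100 − 2500) m
  = -3.12°C / 2.6 km = -1.2°C/km

-1.2°C/km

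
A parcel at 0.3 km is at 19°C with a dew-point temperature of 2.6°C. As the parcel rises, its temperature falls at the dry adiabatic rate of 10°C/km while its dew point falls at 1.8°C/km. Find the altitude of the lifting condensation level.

T and T_d converge at 10 − 1.8 = 8.2°C per km
Height above start = (19 − 2.6) / 8.2 = 2 km
LCL altitude = 300 m + 2000 m = 2300 m

2.3 km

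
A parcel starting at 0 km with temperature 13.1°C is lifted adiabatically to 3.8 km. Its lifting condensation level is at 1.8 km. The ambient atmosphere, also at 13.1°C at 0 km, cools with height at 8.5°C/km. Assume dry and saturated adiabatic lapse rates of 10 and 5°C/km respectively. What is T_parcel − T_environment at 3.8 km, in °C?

Parcel:
  0–1800 m, dry: Δz = 1.8 km ⇒ ΔT = -18°C; T = -4.9°C
  1800–3800 m, saturated: Δz = 2 km ⇒ ΔT = -10°C; T = -14.9°C
Environment:
  0–3800 m, environment: Δz = 3.8 km ⇒ ΔT = -32.3°C; T = -19.2°C
T_parcel − T_env = -14.9 − (-19.2) = +4.3°C

+4.3°C (parcel warmer than environment)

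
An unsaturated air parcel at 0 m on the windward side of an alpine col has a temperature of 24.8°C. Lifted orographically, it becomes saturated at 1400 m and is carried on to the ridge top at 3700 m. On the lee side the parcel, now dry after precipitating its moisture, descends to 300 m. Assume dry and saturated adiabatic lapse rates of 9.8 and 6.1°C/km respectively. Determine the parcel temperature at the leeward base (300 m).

0 → 1400 m (dry, 9.8°C/km): ΔT = -9.8 × 1.4 = -13.72°C → T = 11.08°C
1400 → 3700 m (saturated, 6.1°C/km): ΔT = -6.1 × 2.3 = -14.03°C → T = -2.95°C
3700 → 300 m (dry descent, 9.8°C/km): ΔT = +9.8 × 3.4 = +33.32°C → T = 30.37°C

30.37°C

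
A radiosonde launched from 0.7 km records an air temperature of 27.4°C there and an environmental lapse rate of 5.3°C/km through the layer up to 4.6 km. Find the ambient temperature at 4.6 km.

700–4600 m, environmental: Δz = 3.9 km ⇒ ΔT = -20.67°C; T = 6.73°C

6.73°C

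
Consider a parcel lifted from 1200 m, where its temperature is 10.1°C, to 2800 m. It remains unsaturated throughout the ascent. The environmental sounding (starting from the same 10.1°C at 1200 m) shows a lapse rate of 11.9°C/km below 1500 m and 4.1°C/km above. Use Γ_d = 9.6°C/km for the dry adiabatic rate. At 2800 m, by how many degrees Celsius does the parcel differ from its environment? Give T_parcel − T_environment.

Parcel:
  1200 → 2800 m (dry, 9.6°C/km): ΔT = -9.6 × 1.6 = -15.36°C → T = -5.26°C
Environment:
  1200 → 1500 m (environment, lower layer, 11.9°C/km): ΔT = -11.9 × 0.3 = -3.57°C → T = 6.53°C
  1500 → 2800 m (environment, upper layer, 4.1°C/km): ΔT = -4.1 × 1.3 = -5.33°C → T = 1.2°C
T_parcel − T_env = -5.26 − 1.2 = -6.46°C

-6.46°C (parcel cooler than environment)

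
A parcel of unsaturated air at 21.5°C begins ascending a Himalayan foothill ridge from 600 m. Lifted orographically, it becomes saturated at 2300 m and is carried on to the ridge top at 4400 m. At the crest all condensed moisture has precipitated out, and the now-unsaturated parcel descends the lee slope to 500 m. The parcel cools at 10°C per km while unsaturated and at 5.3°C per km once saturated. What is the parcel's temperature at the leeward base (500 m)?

600–2300 m, dry: Δz = 1.7 km ⇒ ΔT = -17°C; T = 4.5°C
2300–4400 m, saturated: Δz = 2.1 km ⇒ ΔT = -11.13°C; T = -6.63°C
4400–500 m, dry descent: Δz = 3.9 km ⇒ ΔT = +39°C; T = 32.37°C

32.37°C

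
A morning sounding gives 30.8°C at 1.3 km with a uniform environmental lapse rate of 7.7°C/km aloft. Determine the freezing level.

Height above start = (30.8 − 0) / 7.7 = 4 km
Altitude = 1300 m + 4000 m = 5300 m

5.3 km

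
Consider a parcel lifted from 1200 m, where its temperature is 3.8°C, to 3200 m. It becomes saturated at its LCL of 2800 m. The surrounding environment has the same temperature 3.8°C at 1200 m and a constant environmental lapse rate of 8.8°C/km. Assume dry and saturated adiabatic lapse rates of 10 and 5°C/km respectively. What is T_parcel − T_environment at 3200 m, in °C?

Parcel:
  From 1200 m to 2800 m (dry): cools by 10 × 1.6 = 16°C, giving -12.2°C.
  From 2800 m to 3200 m (saturated): cools by 5 × 0.4 = 2°C, giving -14.2°C.
Environment:
  From 1200 m to 3200 m (environment): cools by 8.8 × 2 = 17.6°C, giving -13.8°C.
T_parcel − T_env = -14.2 − (-13.8) = -0.4°C

-0.4°C (parcel cooler than environment)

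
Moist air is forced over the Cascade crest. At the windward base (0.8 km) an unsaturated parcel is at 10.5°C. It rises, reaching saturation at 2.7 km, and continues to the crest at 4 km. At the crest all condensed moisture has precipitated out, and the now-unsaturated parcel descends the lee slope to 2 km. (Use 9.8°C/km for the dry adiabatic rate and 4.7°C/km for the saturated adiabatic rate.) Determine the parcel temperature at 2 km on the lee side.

5.37°C

From 800 m to 2700 m (dry): cools by 9.8 × 1.9 = 18.62°C, giving -8.12°C.
From 2700 m to 4000 m (saturated): cools by 4.7 × 1.3 = 6.11°C, giving -14.23°C.
From 4000 m to 2000 m (dry descent): warms by 9.8 × 2 = 19.6°C, giving 5.37°C.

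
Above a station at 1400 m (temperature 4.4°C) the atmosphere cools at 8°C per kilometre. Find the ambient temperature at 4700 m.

1400 → 4700 m (environmental, 8°C/km): ΔT = -8 × 3.3 = -26.4°C → T = -22°C

-22°C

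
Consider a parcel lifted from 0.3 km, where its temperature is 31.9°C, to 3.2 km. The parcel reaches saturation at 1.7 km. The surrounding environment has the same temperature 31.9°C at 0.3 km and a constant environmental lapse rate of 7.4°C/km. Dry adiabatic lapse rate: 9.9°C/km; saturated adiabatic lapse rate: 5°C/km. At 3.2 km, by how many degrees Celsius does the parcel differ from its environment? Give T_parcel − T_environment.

+0.1°C (parcel warmer than environment)

Parcel:
  Dry to 1700 m: -9.9 × 1.4 km = -13.86°C, so T = 18.04°C.
  Saturated to 3200 m: -5 × 1.5 km = -7.5°C, so T = 10.54°C.
Environment:
  Environment to 3200 m: -7.4 × 2.9 km = -21.46°C, so T = 10.44°C.
T_parcel − T_env = 10.54 − 10.44 = +0.1°C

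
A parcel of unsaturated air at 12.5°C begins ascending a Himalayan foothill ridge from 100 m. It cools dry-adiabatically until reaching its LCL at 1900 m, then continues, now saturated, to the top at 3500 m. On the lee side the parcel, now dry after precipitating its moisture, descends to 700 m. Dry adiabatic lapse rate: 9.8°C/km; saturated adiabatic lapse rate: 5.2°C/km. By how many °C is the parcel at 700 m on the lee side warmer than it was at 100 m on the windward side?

+1.48°C

100 → 1900 m (dry, 9.8°C/km): ΔT = -9.8 × 1.8 = -17.64°C → T = -5.14°C
1900 → 3500 m (saturated, 5.2°C/km): ΔT = -5.2 × 1.6 = -8.32°C → T = -13.46°C
3500 → 700 m (dry descent, 9.8°C/km): ΔT = +9.8 × 2.8 = +27.44°C → T = 13.98°C
Net change vs windward start: 13.98 − 12.5 = +1.48°C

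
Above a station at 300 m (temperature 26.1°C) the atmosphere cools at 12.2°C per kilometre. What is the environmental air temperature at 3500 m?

From 300 m to 3500 m (environmental): cools by 12.2 × 3.2 = 39.04°C, giving -12.94°C.

-12.94°C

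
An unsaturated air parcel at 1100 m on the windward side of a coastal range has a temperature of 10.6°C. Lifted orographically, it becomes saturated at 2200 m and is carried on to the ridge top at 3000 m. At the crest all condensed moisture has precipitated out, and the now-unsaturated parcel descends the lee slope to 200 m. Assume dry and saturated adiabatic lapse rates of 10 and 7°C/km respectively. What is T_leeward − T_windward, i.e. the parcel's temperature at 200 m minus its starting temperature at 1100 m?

1100 → 2200 m (dry, 10°C/km): ΔT = -10 × 1.1 = -11°C → T = -0.4°C
2200 → 3000 m (saturated, 7°C/km): ΔT = -7 × 0.8 = -5.6°C → T = -6°C
3000 → 200 m (dry descent, 10°C/km): ΔT = +10 × 2.8 = +28°C → T = 22°C
Net change vs windward start: 22 − 10.6 = +11.4°C

+11.4°C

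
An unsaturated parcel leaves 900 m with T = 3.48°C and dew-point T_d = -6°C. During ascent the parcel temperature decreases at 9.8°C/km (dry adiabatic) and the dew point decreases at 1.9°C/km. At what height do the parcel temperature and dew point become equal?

T and T_d converge at 9.8 − 1.9 = 7.9°C per km
Height above start = (3.48 − (-6)) / 7.9 = 1.2 km
LCL altitude = 900 m + 1200 m = 2100 m

2100 m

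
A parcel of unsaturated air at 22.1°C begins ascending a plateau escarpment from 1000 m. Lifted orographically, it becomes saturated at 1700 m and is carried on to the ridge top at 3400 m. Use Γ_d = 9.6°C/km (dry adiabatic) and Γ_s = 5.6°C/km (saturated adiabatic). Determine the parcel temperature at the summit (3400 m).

5.86°C

Dry to 1700 m: -9.6 × 0.7 km = -6.72°C, so T = 15.38°C.
Saturated to 3400 m: -5.6 × 1.7 km = -9.52°C, so T = 5.86°C.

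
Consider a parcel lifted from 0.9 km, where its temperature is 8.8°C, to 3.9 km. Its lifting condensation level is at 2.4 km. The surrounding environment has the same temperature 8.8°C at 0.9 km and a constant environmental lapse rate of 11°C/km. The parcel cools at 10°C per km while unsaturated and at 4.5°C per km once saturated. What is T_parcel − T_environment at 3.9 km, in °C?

+11.25°C (parcel warmer than environment)

Parcel:
  900 → 2400 m (dry, 10°C/km): ΔT = -10 × 1.5 = -15°C → T = -6.2°C
  2400 → 3900 m (saturated, 4.5°C/km): ΔT = -4.5 × 1.5 = -6.75°C → T = -12.95°C
Environment:
  900 → 3900 m (environment, 11°C/km): ΔT = -11 × 3 = -33°C → T = -24.2°C
T_parcel − T_env = -12.95 − (-24.2) = +11.25°C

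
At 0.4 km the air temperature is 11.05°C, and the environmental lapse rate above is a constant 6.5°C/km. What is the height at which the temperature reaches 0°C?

2.1 km

Height above start = (11.05 − 0) / 6.5 = 1.7 km
Altitude = 400 m + 1700 m = 2100 m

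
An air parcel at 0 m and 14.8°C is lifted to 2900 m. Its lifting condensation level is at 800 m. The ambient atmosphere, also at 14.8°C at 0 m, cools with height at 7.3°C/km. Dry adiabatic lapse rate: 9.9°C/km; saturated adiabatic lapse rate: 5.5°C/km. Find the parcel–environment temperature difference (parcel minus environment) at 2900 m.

+1.7°C (parcel warmer than environment)

Parcel:
  Dry to 800 m: -9.9 × 0.8 km = -7.92°C, so T = 6.88°C.
  Saturated to 2900 m: -5.5 × 2.1 km = -11.55°C, so T = -4.67°C.
Environment:
  Environment to 2900 m: -7.3 × 2.9 km = -21.17°C, so T = -6.37°C.
T_parcel − T_env = -4.67 − (-6.37) = +1.7°C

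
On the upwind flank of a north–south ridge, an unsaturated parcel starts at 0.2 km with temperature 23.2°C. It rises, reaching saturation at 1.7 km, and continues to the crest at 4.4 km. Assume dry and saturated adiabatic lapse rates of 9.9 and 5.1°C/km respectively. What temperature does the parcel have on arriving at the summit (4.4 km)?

From 200 m to 1700 m (dry): cools by 9.9 × 1.5 = 14.85°C, giving 8.35°C.
From 1700 m to 4400 m (saturated): cools by 5.1 × 2.7 = 13.77°C, giving -5.42°C.

-5.42°C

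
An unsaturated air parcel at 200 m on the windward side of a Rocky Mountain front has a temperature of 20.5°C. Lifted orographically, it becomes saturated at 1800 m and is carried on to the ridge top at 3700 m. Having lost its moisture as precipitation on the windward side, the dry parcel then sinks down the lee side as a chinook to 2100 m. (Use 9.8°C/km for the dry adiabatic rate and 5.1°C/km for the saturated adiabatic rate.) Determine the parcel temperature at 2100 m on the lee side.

10.81°C

From 200 m to 1800 m (dry): cools by 9.8 × 1.6 = 15.68°C, giving 4.82°C.
From 1800 m to 3700 m (saturated): cools by 5.1 × 1.9 = 9.69°C, giving -4.87°C.
From 3700 m to 2100 m (dry descent): warms by 9.8 × 1.6 = 15.68°C, giving 10.81°C.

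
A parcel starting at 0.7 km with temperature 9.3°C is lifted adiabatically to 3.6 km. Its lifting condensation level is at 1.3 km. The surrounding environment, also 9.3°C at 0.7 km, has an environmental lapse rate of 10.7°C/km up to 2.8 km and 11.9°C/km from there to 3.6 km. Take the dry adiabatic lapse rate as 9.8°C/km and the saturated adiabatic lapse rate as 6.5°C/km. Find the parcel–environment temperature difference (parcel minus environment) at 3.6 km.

+11.16°C (parcel warmer than environment)

Parcel:
  700 → 1300 m (dry, 9.8°C/km): ΔT = -9.8 × 0.6 = -5.88°C → T = 3.42°C
  1300 → 3600 m (saturated, 6.5°C/km): ΔT = -6.5 × 2.3 = -14.95°C → T = -11.53°C
Environment:
  700 → 2800 m (environment, lower layer, 10.7°C/km): ΔT = -10.7 × 2.1 = -22.47°C → T = -13.17°C
  2800 → 3600 m (environment, upper layer, 11.9°C/km): ΔT = -11.9 × 0.8 = -9.52°C → T = -22.69°C
T_parcel − T_env = -11.53 − (-22.69) = +11.16°C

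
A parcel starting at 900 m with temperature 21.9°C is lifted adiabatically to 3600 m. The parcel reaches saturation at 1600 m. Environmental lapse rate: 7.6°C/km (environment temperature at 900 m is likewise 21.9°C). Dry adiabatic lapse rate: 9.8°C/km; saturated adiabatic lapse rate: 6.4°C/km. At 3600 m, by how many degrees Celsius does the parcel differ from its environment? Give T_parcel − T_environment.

+0.86°C (parcel warmer than environment)

Parcel:
  900–1600 m, dry: Δz = 0.7 km ⇒ ΔT = -6.86°C; T = 15.04°C
  1600–3600 m, saturated: Δz = 2 km ⇒ ΔT = -12.8°C; T = 2.24°C
Environment:
  900–3600 m, environment: Δz = 2.7 km ⇒ ΔT = -20.52°C; T = 1.38°C
T_parcel − T_env = 2.24 − 1.38 = +0.86°C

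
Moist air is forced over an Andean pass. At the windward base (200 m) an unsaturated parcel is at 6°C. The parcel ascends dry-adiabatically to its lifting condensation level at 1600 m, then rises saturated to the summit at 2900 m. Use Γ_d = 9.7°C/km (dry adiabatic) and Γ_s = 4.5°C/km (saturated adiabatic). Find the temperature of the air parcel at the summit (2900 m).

-13.43°C

200–1600 m, dry: Δz = 1.4 km ⇒ ΔT = -13.58°C; T = -7.58°C
1600–2900 m, saturated: Δz = 1.3 km ⇒ ΔT = -5.85°C; T = -13.43°C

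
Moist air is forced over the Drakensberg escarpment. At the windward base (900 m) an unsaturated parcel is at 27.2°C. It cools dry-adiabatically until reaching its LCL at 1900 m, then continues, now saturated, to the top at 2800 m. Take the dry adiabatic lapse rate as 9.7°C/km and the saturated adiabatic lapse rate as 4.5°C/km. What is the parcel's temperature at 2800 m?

900–1900 m, dry: Δz = 1 km ⇒ ΔT = -9.7°C; T = 17.5°C
1900–2800 m, saturated: Δz = 0.9 km ⇒ ΔT = -4.05°C; T = 13.45°C

13.45°C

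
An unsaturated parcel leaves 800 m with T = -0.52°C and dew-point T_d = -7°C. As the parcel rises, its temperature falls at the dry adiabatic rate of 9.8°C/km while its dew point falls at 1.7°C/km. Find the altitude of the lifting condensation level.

1600 m

T and T_d converge at 9.8 − 1.7 = 8.1°C per km
Height above start = (-0.52 − (-7)) / 8.1 = 0.8 km
LCL altitude = 800 m + 800 m = 1600 m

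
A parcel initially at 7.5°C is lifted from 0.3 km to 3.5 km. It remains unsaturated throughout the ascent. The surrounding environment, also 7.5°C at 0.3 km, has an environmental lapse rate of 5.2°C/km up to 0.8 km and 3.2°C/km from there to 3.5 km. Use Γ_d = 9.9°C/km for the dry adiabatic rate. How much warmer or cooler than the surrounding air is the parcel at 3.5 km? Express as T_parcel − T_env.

-20.44°C (parcel cooler than environment)

Parcel:
  300–3500 m, dry: Δz = 3.2 km ⇒ ΔT = -31.68°C; T = -24.18°C
Environment:
  300–800 m, environment, lower layer: Δz = 0.5 km ⇒ ΔT = -2.6°C; T = 4.9°C
  800–3500 m, environment, upper layer: Δz = 2.7 km ⇒ ΔT = -8.64°C; T = -3.74°C
T_parcel − T_env = -24.18 − (-3.74) = -20.44°C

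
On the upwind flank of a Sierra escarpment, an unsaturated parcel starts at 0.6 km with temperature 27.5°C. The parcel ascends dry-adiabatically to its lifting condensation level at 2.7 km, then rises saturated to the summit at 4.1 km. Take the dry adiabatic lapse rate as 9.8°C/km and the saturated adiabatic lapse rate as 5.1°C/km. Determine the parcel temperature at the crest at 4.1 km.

-0.22°C

From 600 m to 2700 m (dry): cools by 9.8 × 2.1 = 20.58°C, giving 6.92°C.
From 2700 m to 4100 m (saturated): cools by 5.1 × 1.4 = 7.14°C, giving -0.22°C.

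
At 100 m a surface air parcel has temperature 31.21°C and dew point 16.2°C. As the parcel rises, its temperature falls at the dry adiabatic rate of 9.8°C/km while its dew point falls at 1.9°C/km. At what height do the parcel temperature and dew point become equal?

2000 m

T and T_d converge at 9.8 − 1.9 = 7.9°C per km
Height above start = (31.21 − 16.2) / 7.9 = 1.9 km
LCL altitude = 100 m + 1900 m = 2000 m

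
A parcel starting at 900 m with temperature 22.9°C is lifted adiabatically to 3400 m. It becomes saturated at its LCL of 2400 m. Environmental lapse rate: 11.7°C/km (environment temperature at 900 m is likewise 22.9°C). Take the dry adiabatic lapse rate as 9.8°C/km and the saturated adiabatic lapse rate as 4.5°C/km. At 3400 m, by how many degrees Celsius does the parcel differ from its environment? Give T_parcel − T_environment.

Parcel:
  Dry to 2400 m: -9.8 × 1.5 km = -14.7°C, so T = 8.2°C.
  Saturated to 3400 m: -4.5 × 1 km = -4.5°C, so T = 3.7°C.
Environment:
  Environment to 3400 m: -11.7 × 2.5 km = -29.25°C, so T = -6.35°C.
T_parcel − T_env = 3.7 − (-6.35) = +10.05°C

+10.05°C (parcel warmer than environment)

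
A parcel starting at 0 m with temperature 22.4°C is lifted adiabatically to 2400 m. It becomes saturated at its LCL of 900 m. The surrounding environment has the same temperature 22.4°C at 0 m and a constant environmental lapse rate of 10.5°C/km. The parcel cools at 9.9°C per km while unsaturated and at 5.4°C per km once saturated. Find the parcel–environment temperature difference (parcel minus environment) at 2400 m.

+8.19°C (parcel warmer than environment)

Parcel:
  0–900 m, dry: Δz = 0.9 km ⇒ ΔT = -8.91°C; T = 13.49°C
  900–2400 m, saturated: Δz = 1.5 km ⇒ ΔT = -8.1°C; T = 5.39°C
Environment:
  0–2400 m, environment: Δz = 2.4 km ⇒ ΔT = -25.2°C; T = -2.8°C
T_parcel − T_env = 5.39 − (-2.8) = +8.19°C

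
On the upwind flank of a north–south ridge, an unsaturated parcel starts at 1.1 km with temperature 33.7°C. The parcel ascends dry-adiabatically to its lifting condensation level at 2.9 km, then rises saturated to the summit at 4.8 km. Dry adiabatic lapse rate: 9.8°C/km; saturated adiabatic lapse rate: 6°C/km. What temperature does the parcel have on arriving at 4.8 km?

From 1100 m to 2900 m (dry): cools by 9.8 × 1.8 = 17.64°C, giving 16.06°C.
From 2900 m to 4800 m (saturated): cools by 6 × 1.9 = 11.4°C, giving 4.66°C.

4.66°C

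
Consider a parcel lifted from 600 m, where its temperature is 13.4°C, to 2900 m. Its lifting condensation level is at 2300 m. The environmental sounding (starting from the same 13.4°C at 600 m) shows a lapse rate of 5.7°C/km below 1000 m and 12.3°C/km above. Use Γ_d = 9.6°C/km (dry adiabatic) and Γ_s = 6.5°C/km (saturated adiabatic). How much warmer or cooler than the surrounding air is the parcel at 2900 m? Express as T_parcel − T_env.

+5.43°C (parcel warmer than environment)

Parcel:
  From 600 m to 2300 m (dry): cools by 9.6 × 1.7 = 16.32°C, giving -2.92°C.
  From 2300 m to 2900 m (saturated): cools by 6.5 × 0.6 = 3.9°C, giving -6.82°C.
Environment:
  From 600 m to 1000 m (environment, lower layer): cools by 5.7 × 0.4 = 2.28°C, giving 11.12°C.
  From 1000 m to 2900 m (environment, upper layer): cools by 12.3 × 1.9 = 23.37°C, giving -12.25°C.
T_parcel − T_env = -6.82 − (-12.25) = +5.43°C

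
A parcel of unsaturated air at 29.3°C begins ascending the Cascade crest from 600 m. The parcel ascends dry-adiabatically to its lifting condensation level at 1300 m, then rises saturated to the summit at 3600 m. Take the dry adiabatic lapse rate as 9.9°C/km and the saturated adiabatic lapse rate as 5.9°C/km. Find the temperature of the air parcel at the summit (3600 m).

Dry to 1300 m: -9.9 × 0.7 km = -6.93°C, so T = 22.37°C.
Saturated to 3600 m: -5.9 × 2.3 km = -13.57°C, so T = 8.8°C.

8.8°C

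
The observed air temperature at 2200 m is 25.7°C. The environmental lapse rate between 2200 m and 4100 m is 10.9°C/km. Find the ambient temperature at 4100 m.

From 2200 m to 4100 m (environmental): cools by 10.9 × 1.9 = 20.71°C, giving 4.99°C.

4.99°C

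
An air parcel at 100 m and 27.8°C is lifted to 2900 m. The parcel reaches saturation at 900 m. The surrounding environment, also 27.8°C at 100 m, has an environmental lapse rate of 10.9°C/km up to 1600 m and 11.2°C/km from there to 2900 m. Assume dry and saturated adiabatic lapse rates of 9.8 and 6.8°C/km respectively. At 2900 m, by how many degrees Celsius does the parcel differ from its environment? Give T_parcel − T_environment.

+9.47°C (parcel warmer than environment)

Parcel:
  100 → 900 m (dry, 9.8°C/km): ΔT = -9.8 × 0.8 = -7.84°C → T = 19.96°C
  900 → 2900 m (saturated, 6.8°C/km): ΔT = -6.8 × 2 = -13.6°C → T = 6.36°C
Environment:
  100 → 1600 m (environment, lower layer, 10.9°C/km): ΔT = -10.9 × 1.5 = -16.35°C → T = 11.45°C
  1600 → 2900 m (environment, upper layer, 11.2°C/km): ΔT = -11.2 × 1.3 = -14.56°C → T = -3.11°C
T_parcel − T_env = 6.36 − (-3.11) = +9.47°C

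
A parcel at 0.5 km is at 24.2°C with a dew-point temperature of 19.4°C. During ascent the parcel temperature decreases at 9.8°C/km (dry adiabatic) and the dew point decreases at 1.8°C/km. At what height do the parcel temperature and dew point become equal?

1.1 km

T and T_d converge at 9.8 − 1.8 = 8°C per km
Height above start = (24.2 − 19.4) / 8 = 0.6 km
LCL altitude = 500 m + 600 m = 1100 m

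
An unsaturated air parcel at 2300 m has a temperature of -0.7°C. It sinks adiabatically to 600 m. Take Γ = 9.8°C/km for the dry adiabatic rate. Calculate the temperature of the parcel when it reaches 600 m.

15.96°C

Dry adiabatic to 600 m: +9.8 × 1.7 km = +16.66°C, so T = 15.96°C.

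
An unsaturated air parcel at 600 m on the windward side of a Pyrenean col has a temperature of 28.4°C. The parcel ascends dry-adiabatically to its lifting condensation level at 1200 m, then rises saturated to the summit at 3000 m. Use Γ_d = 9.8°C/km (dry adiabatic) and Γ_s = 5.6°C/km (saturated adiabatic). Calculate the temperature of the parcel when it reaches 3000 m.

From 600 m to 1200 m (dry): cools by 9.8 × 0.6 = 5.88°C, giving 22.52°C.
From 1200 m to 3000 m (saturated): cools by 5.6 × 1.8 = 10.08°C, giving 12.44°C.

12.44°C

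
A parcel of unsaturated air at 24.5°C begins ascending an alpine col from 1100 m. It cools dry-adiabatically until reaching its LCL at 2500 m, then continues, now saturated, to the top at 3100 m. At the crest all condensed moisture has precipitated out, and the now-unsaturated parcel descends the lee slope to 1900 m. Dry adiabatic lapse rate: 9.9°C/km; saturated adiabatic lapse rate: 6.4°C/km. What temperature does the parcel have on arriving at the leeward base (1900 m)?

1100 → 2500 m (dry, 9.9°C/km): ΔT = -9.9 × 1.4 = -13.86°C → T = 10.64°C
2500 → 3100 m (saturated, 6.4°C/km): ΔT = -6.4 × 0.6 = -3.84°C → T = 6.8°C
3100 → 1900 m (dry descent, 9.9°C/km): ΔT = +9.9 × 1.2 = +11.88°C → T = 18.68°C

18.68°C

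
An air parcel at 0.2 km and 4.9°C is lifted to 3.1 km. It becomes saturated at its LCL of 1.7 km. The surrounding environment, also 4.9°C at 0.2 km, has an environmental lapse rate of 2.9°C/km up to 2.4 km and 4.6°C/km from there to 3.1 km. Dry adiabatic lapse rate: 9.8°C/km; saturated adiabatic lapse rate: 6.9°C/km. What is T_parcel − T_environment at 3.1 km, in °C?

Parcel:
  200–1700 m, dry: Δz = 1.5 km ⇒ ΔT = -14.7°C; T = -9.8°C
  1700–3100 m, saturated: Δz = 1.4 km ⇒ ΔT = -9.66°C; T = -19.46°C
Environment:
  200–2400 m, environment, lower layer: Δz = 2.2 km ⇒ ΔT = -6.38°C; T = -1.48°C
  2400–3100 m, environment, upper layer: Δz = 0.7 km ⇒ ΔT = -3.22°C; T = -4.7°C
T_parcel − T_env = -19.46 − (-4.7) = -14.76°C

-14.76°C (parcel cooler than environment)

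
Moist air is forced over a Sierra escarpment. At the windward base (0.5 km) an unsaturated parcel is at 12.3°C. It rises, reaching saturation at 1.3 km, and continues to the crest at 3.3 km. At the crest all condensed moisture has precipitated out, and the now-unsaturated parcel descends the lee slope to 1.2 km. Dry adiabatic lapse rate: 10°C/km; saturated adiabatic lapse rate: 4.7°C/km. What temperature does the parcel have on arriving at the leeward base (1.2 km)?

15.9°C

500 → 1300 m (dry, 10°C/km): ΔT = -10 × 0.8 = -8°C → T = 4.3°C
1300 → 3300 m (saturated, 4.7°C/km): ΔT = -4.7 × 2 = -9.4°C → T = -5.1°C
3300 → 1200 m (dry descent, 10°C/km): ΔT = +10 × 2.1 = +21°C → T = 15.9°C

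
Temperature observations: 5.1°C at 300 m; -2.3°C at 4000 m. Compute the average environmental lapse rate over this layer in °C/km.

Γ = −ΔT/Δz = (5.1 − (-2.3)) / (4000 − 300) m
  = 7.4°C / 3.7 km = 2°C/km

2°C/km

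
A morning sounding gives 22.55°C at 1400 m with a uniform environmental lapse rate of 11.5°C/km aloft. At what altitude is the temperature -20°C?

Height above start = (22.55 − (-20)) / 11.5 = 3.7 km
Altitude = 1400 m + 3700 m = 5100 m

5100 m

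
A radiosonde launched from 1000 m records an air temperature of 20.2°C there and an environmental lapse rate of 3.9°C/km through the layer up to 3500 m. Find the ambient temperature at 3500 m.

1000 → 3500 m (environmental, 3.9°C/km): ΔT = -3.9 × 2.5 = -9.75°C → T = 10.45°C

10.45°C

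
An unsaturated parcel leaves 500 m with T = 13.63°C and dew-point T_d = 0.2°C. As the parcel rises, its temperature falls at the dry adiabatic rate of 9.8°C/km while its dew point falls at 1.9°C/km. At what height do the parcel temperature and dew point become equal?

2200 m

T and T_d converge at 9.8 − 1.9 = 7.9°C per km
Height above start = (13.63 − 0.2) / 7.9 = 1.7 km
LCL altitude = 500 m + 1700 m = 2200 m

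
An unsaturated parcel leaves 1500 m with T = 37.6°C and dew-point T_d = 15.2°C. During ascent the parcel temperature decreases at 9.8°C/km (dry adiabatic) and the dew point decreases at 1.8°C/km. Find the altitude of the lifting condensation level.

T and T_d converge at 9.8 − 1.8 = 8°C per km
Height above start = (37.6 − 15.2) / 8 = 2.8 km
LCL altitude = 1500 m + 2800 m = 4300 m

4300 m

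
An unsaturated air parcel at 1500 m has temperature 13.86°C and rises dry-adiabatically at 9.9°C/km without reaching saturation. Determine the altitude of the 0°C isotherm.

2900 m

Height above start = (13.86 − 0) / 9.9 = 1.4 km
Altitude = 1500 m + 1400 m = 2900 m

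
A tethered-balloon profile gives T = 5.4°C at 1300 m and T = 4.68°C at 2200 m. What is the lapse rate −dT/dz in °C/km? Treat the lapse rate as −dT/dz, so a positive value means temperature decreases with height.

Γ = −ΔT/Δz = (5.4 − 4.68) / (2200 − 1300) m
  = 0.72°C / 0.9 km = 0.8°C/km

0.8°C/km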